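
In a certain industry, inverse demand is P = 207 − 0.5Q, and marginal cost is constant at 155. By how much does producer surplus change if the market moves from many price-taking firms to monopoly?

PS rises by 1352

Competitive firms price at marginal cost: P = 155, giving Q = 104.
PS = (155 − 155)·104 = 0.
The monopolist equates marginal revenue to marginal cost: 207 − Q = 155, so Q = 52. From demand, P = 181.
PS = (181 − 155)·52 = 1352.
Change in producer surplus: 1352 − 0 = 1352.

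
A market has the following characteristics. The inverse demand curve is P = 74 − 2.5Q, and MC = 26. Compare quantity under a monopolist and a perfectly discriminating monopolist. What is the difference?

The monopolist equates marginal revenue to marginal cost: 74 − 5Q = 26, so Q = 9.6. From demand, P = 50.
A perfectly discriminating monopolist sells every unit with P(Q) ≥ MC(Q), so output equals the competitive quantity Q = 19.2. Each buyer pays their reservation price, so CS = 0 and the firm captures all surplus.
Change in quantity: 19.2 − 9.6 = 9.6.

Q rises by 9.6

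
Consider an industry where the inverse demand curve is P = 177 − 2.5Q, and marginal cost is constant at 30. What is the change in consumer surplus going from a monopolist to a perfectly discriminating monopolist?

Consumer surplus falls by 1080.45

Monopoly sets MR = MC: 177 − 5Q = 30 ⇒ Q = 29.4, P = 177 − 2.5·29.4 = 103.5.
CS = ½·(177 − 103.5)·29.4 = 1080.45.
With perfect price discrimination, output is the efficient level Q = 58.8 (where demand meets MC), but every buyer pays their willingness to pay: CS = 0 and PS = total surplus.
CS = 0.
Change in consumer surplus: 0 − 1080.45 = −1080.45.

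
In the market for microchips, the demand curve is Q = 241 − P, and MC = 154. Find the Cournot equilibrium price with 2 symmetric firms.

P = 183

Inverting demand: P = 241 − Q.
With 2 symmetric Cournot firms, each firm's FOC gives 241 − 3q = 154, so q = 29, Q = 2·29 = 58, and P = 183.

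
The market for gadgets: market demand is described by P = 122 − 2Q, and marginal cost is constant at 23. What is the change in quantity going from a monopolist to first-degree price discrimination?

The monopolist equates marginal revenue to marginal cost: 122 − 4Q = 23, so Q = 24.75. From demand, P = 72.5.
Under first-degree price discrimination the firm charges each unit its demand price and produces up to where P = MC, i.e. Q = 49.5. Consumer surplus is zero; producer surplus equals total surplus.
Change in quantity: 49.5 − 24.75 = 24.75.

Q rises by 24.75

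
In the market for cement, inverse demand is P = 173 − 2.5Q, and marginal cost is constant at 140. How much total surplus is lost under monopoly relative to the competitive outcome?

Competitive firms price at marginal cost: P = 140, giving Q = 13.2.
The monopolist equates marginal revenue to marginal cost: 173 − 5Q = 140, so Q = 6.6. From demand, P = 156.5.
DWL is the triangle between Q = 6.6 and Q = 13.2: ½·(13.2 − 6.6)·(156.5 − 140) = 54.45.

DWL = 54.45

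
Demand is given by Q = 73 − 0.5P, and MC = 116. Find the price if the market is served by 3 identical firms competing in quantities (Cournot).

P = 123.5

Inverting demand: P = 146 − 2Q.
In a 3-firm Cournot equilibrium, symmetry and the first-order condition give q = (146 − 116)/(8) = 3.75. So Q = 11.25 and P = 123.5.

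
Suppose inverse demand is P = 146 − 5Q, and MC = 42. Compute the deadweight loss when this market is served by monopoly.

DWL = 270.4

Under competition P = MC = 42, so Q = (146 − 42)/5 = 20.8.
The monopolist equates marginal revenue to marginal cost: 146 − 10Q = 42, so Q = 10.4. From demand, P = 94.
DWL is the triangle between Q = 10.4 and Q = 20.8: ½·(20.8 − 10.4)·(94 − 42) = 270.4.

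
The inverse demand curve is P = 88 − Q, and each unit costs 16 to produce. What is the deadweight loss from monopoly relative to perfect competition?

Under competition P = MC = 16, so Q = (88 − 16)/1 = 72.
A monopolist chooses Q where MR = MC. MR = 88 − 2Q; setting this equal to 16 gives Q = 36 and P = 52.
DWL is the triangle between Q = 36 and Q = 72: ½·(72 − 36)·(52 − 16) = 648.

DWL = 648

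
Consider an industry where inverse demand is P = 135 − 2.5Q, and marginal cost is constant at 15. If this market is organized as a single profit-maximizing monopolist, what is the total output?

Monopoly sets MR = MC: 135 − 5Q = 15 ⇒ Q = 24, P = 135 − 2.5·24 = 75.

Q = 24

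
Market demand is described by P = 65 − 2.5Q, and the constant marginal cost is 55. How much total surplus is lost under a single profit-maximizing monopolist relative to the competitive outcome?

Competitive firms price at marginal cost: P = 55, giving Q = 4.
The monopolist equates marginal revenue to marginal cost: 65 − 5Q = 55, so Q = 2. From demand, P = 60.
DWL is the triangle between Q = 2 and Q = 4: ½·(4 − 2)·(60 − 55) = 5.

DWL = 5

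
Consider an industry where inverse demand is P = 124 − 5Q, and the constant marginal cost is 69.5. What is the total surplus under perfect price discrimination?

TS = 297.025

Under first-degree price discrimination the firm charges each unit its demand price and produces up to where P = MC, i.e. Q = 10.9. Consumer surplus is zero; producer surplus equals total surplus.
TS = 297.025 (equal to competitive TS).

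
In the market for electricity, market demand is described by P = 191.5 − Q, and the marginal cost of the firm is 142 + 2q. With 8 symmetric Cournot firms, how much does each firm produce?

In a 8-firm Cournot equilibrium, symmetry and the first-order condition give q = (191.5 − 142)/(11) = 4.5. So Q = 36 and P = 155.5.

q_i = 4.5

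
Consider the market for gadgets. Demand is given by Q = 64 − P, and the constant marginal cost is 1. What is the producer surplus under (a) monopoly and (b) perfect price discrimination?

Monopoly: PS = 992.25; Perfect PD: PS = 1984.5

Inverting demand: P = 64 − Q.
The monopolist equates marginal revenue to marginal cost: 64 − 2Q = 1, so Q = 31.5. From demand, P = 32.5.
PS = (32.5 − 1)·31.5 = 992.25.
A perfectly discriminating monopolist sells every unit with P(Q) ≥ MC(Q), so output equals the competitive quantity Q = 63. Each buyer pays their reservation price, so CS = 0 and the firm captures all surplus.
PS = ½·(64 − 1)·63 = 1984.5.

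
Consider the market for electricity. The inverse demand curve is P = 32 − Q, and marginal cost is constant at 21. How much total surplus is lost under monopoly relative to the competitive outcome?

DWL = 15.125

Competitive firms price at marginal cost: P = 21, giving Q = 11.
A monopolist chooses Q where MR = MC. MR = 32 − 2Q; setting this equal to 21 gives Q = 5.5 and P = 26.5.
DWL is the triangle between Q = 5.5 and Q = 11: ½·(11 − 5.5)·(26.5 − 21) = 15.125.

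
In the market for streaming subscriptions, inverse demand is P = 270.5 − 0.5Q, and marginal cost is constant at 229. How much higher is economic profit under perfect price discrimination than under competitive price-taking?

Economic profit rises by 1722.25

Competitive firms price at marginal cost: P = 229, giving Q = 83.
Profit = (229 − 229)·83 = 0.
Under first-degree price discrimination the firm charges each unit its demand price and produces up to where P = MC, i.e. Q = 83. Consumer surplus is zero; producer surplus equals total surplus.
PS equals the full surplus area, 1722.25. Profit = 1722.25 = 1722.25.
Change in economic profit: 1722.25 − 0 = 1722.25.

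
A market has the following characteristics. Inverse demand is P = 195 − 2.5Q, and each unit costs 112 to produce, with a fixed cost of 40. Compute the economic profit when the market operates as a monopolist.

Profit = 648.9

Monopoly sets MR = MC: 195 − 5Q = 112 ⇒ Q = 16.6, P = 195 − 2.5·16.6 = 153.5.
Profit = (153.5 − 112)·16.6 − 40 = 648.9.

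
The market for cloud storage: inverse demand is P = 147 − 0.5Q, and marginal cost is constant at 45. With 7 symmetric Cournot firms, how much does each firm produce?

q_i = 25.5

Cournot with 7 identical firms: the symmetric best-response condition is 147 − 4q = 45. Each firm produces q = 25.5, total output Q = 178.5, price P = 57.75.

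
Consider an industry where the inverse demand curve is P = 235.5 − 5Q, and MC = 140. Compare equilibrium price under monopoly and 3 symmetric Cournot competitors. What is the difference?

Monopoly sets MR = MC: 235.5 − 10Q = 140 ⇒ Q = 9.55, P = 235.5 − 5·9.55 = 187.75.
In a 3-firm Cournot equilibrium, symmetry and the first-order condition give q = (235.5 − 140)/(20) = 4.775. So Q = 14.325 and P = 163.875.
Change in equilibrium price: 163.875 − 187.75 = −23.875.

Equilibrium price falls by 23.875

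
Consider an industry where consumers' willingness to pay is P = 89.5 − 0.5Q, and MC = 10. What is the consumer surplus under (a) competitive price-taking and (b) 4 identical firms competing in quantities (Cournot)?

Competition: CS = 6320.25; Cournot: CS = 4044.96

Under competition P = MC = 10, so Q = (89.5 − 10)/0.5 = 159.
CS = ½·(89.5 − 10)·159 = 6320.25.
With 4 symmetric Cournot firms, each firm's FOC gives 89.5 − 2.5q = 10, so q = 31.8, Q = 4·31.8 = 127.2, and P = 25.9.
CS = ½·(89.5 − 25.9)·127.2 = 4044.96.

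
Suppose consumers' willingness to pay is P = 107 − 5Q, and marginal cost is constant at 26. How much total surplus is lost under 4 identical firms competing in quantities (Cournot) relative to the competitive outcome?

DWL = 26.244

Competitive firms price at marginal cost: P = 26, giving Q = 16.2.
In a 4-firm Cournot equilibrium, symmetry and the first-order condition give q = (107 − 26)/(25) = 3.24. So Q = 12.96 and P = 42.2.
DWL is the triangle between Q = 12.96 and Q = 16.2: ½·(16.2 − 12.96)·(42.2 − 26) = 26.244.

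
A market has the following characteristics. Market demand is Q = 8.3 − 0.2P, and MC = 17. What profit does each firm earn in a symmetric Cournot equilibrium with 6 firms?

π_i = 2.45

Inverting demand: P = 41.5 − 5Q.
Cournot with 6 identical firms: the symmetric best-response condition is 41.5 − 35q = 17. Each firm produces q = 0.7, total output Q = 4.2, price P = 20.5.
Each firm's profit = (20.5 − 17)·0.7 = 2.45.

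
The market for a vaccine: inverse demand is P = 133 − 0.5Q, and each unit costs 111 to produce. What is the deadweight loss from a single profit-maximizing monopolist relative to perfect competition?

DWL = 121

Perfect competition: P = MC = 111, so 133 − 0.5Q = 111 and Q = 44.
Monopoly sets MR = MC: 133 − Q = 111 ⇒ Q = 22, P = 133 − 0.5·22 = 122.
DWL is the triangle between Q = 22 and Q = 44: ½·(44 − 22)·(122 − 111) = 121.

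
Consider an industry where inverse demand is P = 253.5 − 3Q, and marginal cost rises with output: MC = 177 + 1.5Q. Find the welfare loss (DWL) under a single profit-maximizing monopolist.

Competitive equilibrium sets price equal to marginal cost: 253.5 − 3Q = 177 + 1.5Q, so Q = 17 and P = 202.5.
The monopolist equates marginal revenue to marginal cost: 253.5 − 6Q = 177 + 1.5Q, so Q = 10.2. From demand, P = 222.9.
CS = ½·(253.5 − 202.5)·17 = 433.5; PS = (202.5·17 − 177·17 − ½·1.5·17²) = 216.75; TS = 650.25.
CS = ½·(253.5 − 222.9)·10.2 = 156.06; PS = (222.9·10.2 − 177·10.2 − ½·1.5·10.2²) = 390.15; TS = 546.21.
DWL = 650.25 − 546.21 = 104.04.

DWL = 104.04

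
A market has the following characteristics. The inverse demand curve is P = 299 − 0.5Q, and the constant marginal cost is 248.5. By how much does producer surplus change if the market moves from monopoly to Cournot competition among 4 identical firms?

Producer surplus falls by 459.045

The monopolist equates marginal revenue to marginal cost: 299 − Q = 248.5, so Q = 50.5. From demand, P = 273.75.
PS = (273.75 − 248.5)·50.5 = 1275.125.
In a 4-firm Cournot equilibrium, symmetry and the first-order condition give q = (299 − 248.5)/(2.5) = 20.2. So Q = 80.8 and P = 258.6.
PS = (258.6 − 248.5)·80.8 = 816.08.
Change in producer surplus: 816.08 − 1275.125 = −459.045.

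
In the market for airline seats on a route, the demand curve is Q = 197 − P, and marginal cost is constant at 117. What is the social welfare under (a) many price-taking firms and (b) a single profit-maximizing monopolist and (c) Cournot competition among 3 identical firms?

Inverting demand: P = 197 − Q.
Perfect competition: P = MC = 117, so 197 − Q = 117 and Q = 80.
CS = ½·(197 − 117)·80 = 3200; PS = (117 − 117)·80 = 0; TS = 3200.
The monopolist equates marginal revenue to marginal cost: 197 − 2Q = 117, so Q = 40. From demand, P = 157.
CS = ½·(197 − 157)·40 = 800; PS = (157 − 117)·40 = 1600; TS = 2400.
Cournot with 3 identical firms: the symmetric best-response condition is 197 − 4q = 117. Each firm produces q = 20, total output Q = 60, price P = 137.
CS = ½·(197 − 137)·60 = 1800; PS = (137 − 117)·60 = 1200; TS = 3000.

Competition: TS = 3200; Monopoly: TS = 2400; Cournot: TS = 3000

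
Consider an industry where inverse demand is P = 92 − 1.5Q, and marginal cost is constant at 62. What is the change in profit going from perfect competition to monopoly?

π rises by 150

Competitive firms price at marginal cost: P = 62, giving Q = 20.
Profit = (62 − 62)·20 = 0.
Monopoly sets MR = MC: 92 − 3Q = 62 ⇒ Q = 10, P = 92 − 1.5·10 = 77.
Profit = (77 − 62)·10 = 150.
Change in profit: 150 − 0 = 150.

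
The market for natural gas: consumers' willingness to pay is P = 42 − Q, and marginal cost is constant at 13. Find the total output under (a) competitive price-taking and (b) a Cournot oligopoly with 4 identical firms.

Competition: Q = 29; Cournot: Q = 23.2

Competitive firms price at marginal cost: P = 13, giving Q = 29.
With 4 symmetric Cournot firms, each firm's FOC gives 42 − 5q = 13, so q = 5.8, Q = 4·5.8 = 23.2, and P = 18.8.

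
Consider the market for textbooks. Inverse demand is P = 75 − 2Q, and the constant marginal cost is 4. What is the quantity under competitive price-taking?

Q = 35.5

Competitive firms price at marginal cost: P = 4, giving Q = 35.5.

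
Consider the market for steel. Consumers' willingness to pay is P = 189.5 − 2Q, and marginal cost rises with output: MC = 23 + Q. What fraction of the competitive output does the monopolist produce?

Monopoly sets MR = MC: 189.5 − 4Q = 23 + Q ⇒ Q = 33.3, P = 189.5 − 2·33.3 = 122.9.
Competitive equilibrium sets price equal to marginal cost: 189.5 − 2Q = 23 + Q, so Q = 55.5 and P = 78.5.
Ratio Q_m/Q_c = 33.3/55.5 = 0.6.

Q_m/Q_c = 0.6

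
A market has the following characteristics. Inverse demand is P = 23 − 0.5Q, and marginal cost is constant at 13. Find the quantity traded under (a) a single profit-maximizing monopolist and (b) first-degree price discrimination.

Monopoly: Q = 10; Perfect PD: Q = 20

A monopolist chooses Q where MR = MC. MR = 23 − Q; setting this equal to 13 gives Q = 10 and P = 18.
Under first-degree price discrimination the firm charges each unit its demand price and produces up to where P = MC, i.e. Q = 20. Consumer surplus is zero; producer surplus equals total surplus.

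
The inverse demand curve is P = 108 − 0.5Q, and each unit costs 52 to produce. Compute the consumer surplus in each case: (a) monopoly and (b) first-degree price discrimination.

The monopolist equates marginal revenue to marginal cost: 108 − Q = 52, so Q = 56. From demand, P = 80.
CS = ½·(108 − 80)·56 = 784.
Under first-degree price discrimination the firm charges each unit its demand price and produces up to where P = MC, i.e. Q = 112. Consumer surplus is zero; producer surplus equals total surplus.
CS = 0.

Monopoly: CS = 784; Perfect PD: CS = 0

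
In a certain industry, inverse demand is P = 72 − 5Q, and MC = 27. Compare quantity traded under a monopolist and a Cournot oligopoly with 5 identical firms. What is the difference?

Q rises by 3

Monopoly sets MR = MC: 72 − 10Q = 27 ⇒ Q = 4.5, P = 72 − 5·4.5 = 49.5.
In a 5-firm Cournot equilibrium, symmetry and the first-order condition give q = (72 − 27)/(30) = 1.5. So Q = 7.5 and P = 34.5.
Change in quantity traded: 7.5 − 4.5 = 3.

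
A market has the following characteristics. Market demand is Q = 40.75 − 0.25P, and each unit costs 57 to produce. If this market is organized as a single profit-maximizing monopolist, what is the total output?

Inverting demand: P = 163 − 4Q.
The monopolist equates marginal revenue to marginal cost: 163 − 8Q = 57, so Q = 13.25. From demand, P = 110.

Q = 13.25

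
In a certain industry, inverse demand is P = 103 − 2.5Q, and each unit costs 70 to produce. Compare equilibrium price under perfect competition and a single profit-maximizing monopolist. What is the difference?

Competitive firms price at marginal cost: P = 70, giving Q = 13.2.
Monopoly sets MR = MC: 103 − 5Q = 70 ⇒ Q = 6.6, P = 103 − 2.5·6.6 = 86.5.
Change in equilibrium price: 86.5 − 70 = 16.5.

P rises by 16.5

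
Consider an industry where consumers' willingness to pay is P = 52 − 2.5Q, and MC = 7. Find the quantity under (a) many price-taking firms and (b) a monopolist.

Competitive firms price at marginal cost: P = 7, giving Q = 18.
The monopolist equates marginal revenue to marginal cost: 52 − 5Q = 7, so Q = 9. From demand, P = 29.5.

Competition: Q = 18; Monopoly: Q = 9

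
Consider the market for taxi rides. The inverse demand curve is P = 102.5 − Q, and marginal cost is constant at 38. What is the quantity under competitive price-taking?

Perfect competition: P = MC = 38, so 102.5 − Q = 38 and Q = 64.5.

Q = 64.5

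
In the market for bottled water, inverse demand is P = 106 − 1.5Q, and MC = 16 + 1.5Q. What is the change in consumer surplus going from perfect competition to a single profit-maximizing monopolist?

Competitive equilibrium sets price equal to marginal cost: 106 − 1.5Q = 16 + 1.5Q, so Q = 30 and P = 61.
CS = ½·(106 − 61)·30 = 675.
A monopolist chooses Q where MR = MC. MR = 106 − 3Q; setting this equal to 16 + 1.5Q gives Q = 20 and P = 76.
CS = ½·(106 − 76)·20 = 300.
Change in consumer surplus: 300 − 675 = −375.

Consumer surplus falls by 375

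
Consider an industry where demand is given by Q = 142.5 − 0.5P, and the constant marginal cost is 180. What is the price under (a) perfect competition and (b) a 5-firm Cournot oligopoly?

Inverting demand: P = 285 − 2Q.
Perfect competition: P = MC = 180, so 285 − 2Q = 180 and Q = 52.5.
Cournot with 5 identical firms: the symmetric best-response condition is 285 − 12q = 180. Each firm produces q = 8.75, total output Q = 43.75, price P = 197.5.

Competition: P = 180; Cournot: P = 197.5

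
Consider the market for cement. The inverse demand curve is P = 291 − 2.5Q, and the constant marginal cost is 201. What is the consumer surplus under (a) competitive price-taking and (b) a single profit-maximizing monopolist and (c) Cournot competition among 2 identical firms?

Competition: CS = 1620; Monopoly: CS = 405; Cournot: CS = 720

Under competition P = MC = 201, so Q = (291 − 201)/2.5 = 36.
CS = ½·(291 − 201)·36 = 1620.
The monopolist equates marginal revenue to marginal cost: 291 − 5Q = 201, so Q = 18. From demand, P = 246.
CS = ½·(291 − 246)·18 = 405.
Cournot with 2 identical firms: the symmetric best-response condition is 291 − 7.5q = 201. Each firm produces q = 12, total output Q = 24, price P = 231.
CS = ½·(291 − 231)·24 = 720.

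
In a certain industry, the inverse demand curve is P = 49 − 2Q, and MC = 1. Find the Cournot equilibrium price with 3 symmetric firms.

P = 13

In a 3-firm Cournot equilibrium, symmetry and the first-order condition give q = (49 − 1)/(8) = 6. So Q = 18 and P = 13.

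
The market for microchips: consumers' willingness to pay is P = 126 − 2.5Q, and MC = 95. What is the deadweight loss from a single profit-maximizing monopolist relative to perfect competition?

DWL = 48.05

Competitive firms price at marginal cost: P = 95, giving Q = 12.4.
Monopoly sets MR = MC: 126 − 5Q = 95 ⇒ Q = 6.2, P = 126 − 2.5·6.2 = 110.5.
DWL is the triangle between Q = 6.2 and Q = 12.4: ½·(12.4 − 6.2)·(110.5 − 95) = 48.05.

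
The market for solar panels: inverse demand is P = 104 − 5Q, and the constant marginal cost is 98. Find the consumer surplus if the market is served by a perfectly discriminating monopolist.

A perfectly discriminating monopolist sells every unit with P(Q) ≥ MC(Q), so output equals the competitive quantity Q = 1.2. Each buyer pays their reservation price, so CS = 0 and the firm captures all surplus.
CS = 0.

CS = 0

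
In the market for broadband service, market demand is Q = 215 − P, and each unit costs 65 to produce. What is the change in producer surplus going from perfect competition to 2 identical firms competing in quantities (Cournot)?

Inverting demand: P = 215 − Q.
Perfect competition: P = MC = 65, so 215 − Q = 65 and Q = 150.
PS = (65 − 65)·150 = 0.
In a 2-firm Cournot equilibrium, symmetry and the first-order condition give q = (215 − 65)/(3) = 50. So Q = 100 and P = 115.
PS = (115 − 65)·100 = 5000.
Change in producer surplus: 5000 − 0 = 5000.

PS rises by 5000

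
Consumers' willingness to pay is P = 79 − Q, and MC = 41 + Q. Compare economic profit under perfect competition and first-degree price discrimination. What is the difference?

Competitive equilibrium sets price equal to marginal cost: 79 − Q = 41 + Q, so Q = 19 and P = 60.
Profit = 60·19 − (41·19 + ½·1·19²) = 180.5.
A perfectly discriminating monopolist sells every unit with P(Q) ≥ MC(Q), so output equals the competitive quantity Q = 19. Each buyer pays their reservation price, so CS = 0 and the firm captures all surplus.
PS equals the full surplus area, 361. Profit = 361 = 361.
Change in economic profit: 361 − 180.5 = 180.5.

Economic profit rises by 180.5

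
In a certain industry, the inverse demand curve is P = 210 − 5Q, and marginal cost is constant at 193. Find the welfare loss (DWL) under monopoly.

DWL = 7.225

Perfect competition: P = MC = 193, so 210 − 5Q = 193 and Q = 3.4.
A monopolist chooses Q where MR = MC. MR = 210 − 10Q; setting this equal to 193 gives Q = 1.7 and P = 201.5.
DWL is the triangle between Q = 1.7 and Q = 3.4: ½·(3.4 − 1.7)·(201.5 − 193) = 7.225.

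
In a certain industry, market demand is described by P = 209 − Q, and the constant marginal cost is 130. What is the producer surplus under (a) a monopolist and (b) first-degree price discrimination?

The monopolist equates marginal revenue to marginal cost: 209 − 2Q = 130, so Q = 39.5. From demand, P = 169.5.
PS = (169.5 − 130)·39.5 = 1560.25.
With perfect price discrimination, output is the efficient level Q = 79 (where demand meets MC), but every buyer pays their willingness to pay: CS = 0 and PS = total surplus.
PS = ½·(209 − 130)·79 = 3120.5.

Monopoly: PS = 1560.25; Perfect PD: PS = 3120.5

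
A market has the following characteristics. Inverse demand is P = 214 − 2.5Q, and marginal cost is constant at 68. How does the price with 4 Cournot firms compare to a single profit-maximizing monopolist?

Cournot: P = 97.2; Monopoly: P = 141

With 4 symmetric Cournot firms, each firm's FOC gives 214 − 12.5q = 68, so q = 11.68, Q = 4·11.68 = 46.72, and P = 97.2.
Monopoly sets MR = MC: 214 − 5Q = 68 ⇒ Q = 29.2, P = 214 − 2.5·29.2 = 141.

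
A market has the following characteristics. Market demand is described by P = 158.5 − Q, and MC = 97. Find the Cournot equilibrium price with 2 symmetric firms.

P = 117.5

Cournot with 2 identical firms: the symmetric best-response condition is 158.5 − 3q = 97. Each firm produces q = 20.5, total output Q = 41, price P = 117.5.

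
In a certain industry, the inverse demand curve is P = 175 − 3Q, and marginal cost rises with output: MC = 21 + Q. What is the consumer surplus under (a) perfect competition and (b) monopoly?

Under competition P = MC: 175 − 3Q = 21 + Q ⇒ Q = 38.5, P = 59.5.
CS = ½·(175 − 59.5)·38.5 = 2223.375.
A monopolist chooses Q where MR = MC. MR = 175 − 6Q; setting this equal to 21 + Q gives Q = 22 and P = 109.
CS = ½·(175 − 109)·22 = 726.

Competition: CS = 2223.375; Monopoly: CS = 726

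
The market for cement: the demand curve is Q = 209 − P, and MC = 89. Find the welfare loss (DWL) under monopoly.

Inverting demand: P = 209 − Q.
Under competition P = MC = 89, so Q = (209 − 89)/1 = 120.
A monopolist chooses Q where MR = MC. MR = 209 − 2Q; setting this equal to 89 gives Q = 60 and P = 149.
DWL is the triangle between Q = 60 and Q = 120: ½·(120 − 60)·(149 − 89) = 1800.

DWL = 1800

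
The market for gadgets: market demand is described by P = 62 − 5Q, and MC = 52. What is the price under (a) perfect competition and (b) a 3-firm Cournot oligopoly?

Competition: P = 52; Cournot: P = 54.5

Perfect competition: P = MC = 52, so 62 − 5Q = 52 and Q = 2.
In a 3-firm Cournot equilibrium, symmetry and the first-order condition give q = (62 − 52)/(20) = 0.5. So Q = 1.5 and P = 54.5.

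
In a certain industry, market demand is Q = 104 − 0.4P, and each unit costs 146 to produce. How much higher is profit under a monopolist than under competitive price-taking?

Inverting demand: P = 260 − 2.5Q.
Under competition P = MC = 146, so Q = (260 − 146)/2.5 = 45.6.
Profit = (146 − 146)·45.6 = 0.
Monopoly sets MR = MC: 260 − 5Q = 146 ⇒ Q = 22.8, P = 260 − 2.5·22.8 = 203.
Profit = (203 − 146)·22.8 = 1299.6.
Change in profit: 1299.6 − 0 = 1299.6.

Profit rises by 1299.6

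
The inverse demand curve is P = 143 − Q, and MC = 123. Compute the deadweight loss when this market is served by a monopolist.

DWL = 50

Under competition P = MC = 123, so Q = (143 − 123)/1 = 20.
A monopolist chooses Q where MR = MC. MR = 143 − 2Q; setting this equal to 123 gives Q = 10 and P = 133.
DWL is the triangle between Q = 10 and Q = 20: ½·(20 − 10)·(133 − 123) = 50.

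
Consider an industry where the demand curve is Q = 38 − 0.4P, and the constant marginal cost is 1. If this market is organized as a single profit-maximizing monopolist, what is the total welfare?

Inverting demand: P = 95 − 2.5Q.
Monopoly sets MR = MC: 95 − 5Q = 1 ⇒ Q = 18.8, P = 95 − 2.5·18.8 = 48.
CS = ½·(95 − 48)·18.8 = 441.8; PS = (48 − 1)·18.8 = 883.6; TS = 1325.4.

TS = 1325.4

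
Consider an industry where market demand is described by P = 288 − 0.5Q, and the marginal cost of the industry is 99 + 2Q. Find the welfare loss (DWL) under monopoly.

Competitive equilibrium sets price equal to marginal cost: 288 − 0.5Q = 99 + 2Q, so Q = 75.6 and P = 250.2.
Monopoly sets MR = MC: 288 − Q = 99 + 2Q ⇒ Q = 63, P = 288 − 0.5·63 = 256.5.
CS = ½·(288 − 250.2)·75.6 = 1428.84; PS = (250.2·75.6 − 99·75.6 − ½·2·75.6²) = 5715.36; TS = 7144.2.
CS = ½·(288 − 256.5)·63 = 992.25; PS = (256.5·63 − 99·63 − ½·2·63²) = 5953.5; TS = 6945.75.
DWL = 7144.2 − 6945.75 = 198.45.

DWL = 198.45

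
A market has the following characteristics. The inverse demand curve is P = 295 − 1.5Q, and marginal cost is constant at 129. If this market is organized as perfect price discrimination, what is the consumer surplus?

CS = 0

With perfect price discrimination, output is the efficient level Q = 332/3 (where demand meets MC), but every buyer pays their willingness to pay: CS = 0 and PS = total surplus.
CS = 0.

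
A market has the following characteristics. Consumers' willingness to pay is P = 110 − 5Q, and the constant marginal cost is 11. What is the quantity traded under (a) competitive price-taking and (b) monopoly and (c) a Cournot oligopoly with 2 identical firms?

Competition: Q = 19.8; Monopoly: Q = 9.9; Cournot: Q = 13.2

Perfect competition: P = MC = 11, so 110 − 5Q = 11 and Q = 19.8.
The monopolist equates marginal revenue to marginal cost: 110 − 10Q = 11, so Q = 9.9. From demand, P = 60.5.
In a 2-firm Cournot equilibrium, symmetry and the first-order condition give q = (110 − 11)/(15) = 6.6. So Q = 13.2 and P = 44.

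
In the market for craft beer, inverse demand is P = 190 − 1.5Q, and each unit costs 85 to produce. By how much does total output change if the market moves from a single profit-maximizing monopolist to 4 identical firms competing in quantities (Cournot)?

Monopoly sets MR = MC: 190 − 3Q = 85 ⇒ Q = 35, P = 190 − 1.5·35 = 137.5.
In a 4-firm Cournot equilibrium, symmetry and the first-order condition give q = (190 − 85)/(7.5) = 14. So Q = 56 and P = 106.
Change in total output: 56 − 35 = 21.

Q rises by 21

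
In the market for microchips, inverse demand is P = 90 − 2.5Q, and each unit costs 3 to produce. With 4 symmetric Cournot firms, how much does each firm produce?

q_i = 6.96

In a 4-firm Cournot equilibrium, symmetry and the first-order condition give q = (90 − 3)/(12.5) = 6.96. So Q = 27.84 and P = 20.4.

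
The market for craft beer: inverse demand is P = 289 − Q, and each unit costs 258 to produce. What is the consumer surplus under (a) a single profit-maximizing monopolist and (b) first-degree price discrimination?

Monopoly: CS = 120.125; Perfect PD: CS = 0

A monopolist chooses Q where MR = MC. MR = 289 − 2Q; setting this equal to 258 gives Q = 15.5 and P = 273.5.
CS = ½·(289 − 273.5)·15.5 = 120.125.
A perfectly discriminating monopolist sells every unit with P(Q) ≥ MC(Q), so output equals the competitive quantity Q = 31. Each buyer pays their reservation price, so CS = 0 and the firm captures all surplus.
CS = 0.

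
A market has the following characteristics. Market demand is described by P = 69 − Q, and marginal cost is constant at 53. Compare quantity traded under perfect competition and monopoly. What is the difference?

Competitive firms price at marginal cost: P = 53, giving Q = 16.
A monopolist chooses Q where MR = MC. MR = 69 − 2Q; setting this equal to 53 gives Q = 8 and P = 61.
Change in quantity traded: 8 − 16 = −8.

Q falls by 8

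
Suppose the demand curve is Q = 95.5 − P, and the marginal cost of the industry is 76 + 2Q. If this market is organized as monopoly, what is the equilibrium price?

Inverting demand: P = 95.5 − Q.
The monopolist equates marginal revenue to marginal cost: 95.5 − 2Q = 76 + 2Q, so Q = 4.875. From demand, P = 90.625.

P = 90.625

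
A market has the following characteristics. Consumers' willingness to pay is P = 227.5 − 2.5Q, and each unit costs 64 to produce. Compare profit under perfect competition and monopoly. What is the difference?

Perfect competition: P = MC = 64, so 227.5 − 2.5Q = 64 and Q = 65.4.
Profit = (64 − 64)·65.4 = 0.
A monopolist chooses Q where MR = MC. MR = 227.5 − 5Q; setting this equal to 64 gives Q = 32.7 and P = 145.75.
Profit = (145.75 − 64)·32.7 = 2673.225.
Change in profit: 2673.225 − 0 = 2673.225.

Profit rises by 2673.225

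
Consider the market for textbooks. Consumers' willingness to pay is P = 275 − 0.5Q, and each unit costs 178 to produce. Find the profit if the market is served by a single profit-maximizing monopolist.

Profit = 4704.5

A monopolist chooses Q where MR = MC. MR = 275 − Q; setting this equal to 178 gives Q = 97 and P = 226.5.
Profit = (226.5 − 178)·97 = 4704.5.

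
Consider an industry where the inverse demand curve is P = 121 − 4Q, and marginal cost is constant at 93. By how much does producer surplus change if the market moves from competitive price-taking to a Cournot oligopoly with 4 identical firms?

Perfect competition: P = MC = 93, so 121 − 4Q = 93 and Q = 7.
PS = (93 − 93)·7 = 0.
Cournot with 4 identical firms: the symmetric best-response condition is 121 − 20q = 93. Each firm produces q = 1.4, total output Q = 5.6, price P = 98.6.
PS = (98.6 − 93)·5.6 = 31.36.
Change in producer surplus: 31.36 − 0 = 31.36.

Producer surplus rises by 31.36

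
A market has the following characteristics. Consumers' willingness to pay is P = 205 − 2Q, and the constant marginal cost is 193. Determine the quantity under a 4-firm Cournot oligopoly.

Q = 4.8

With 4 symmetric Cournot firms, each firm's FOC gives 205 − 10q = 193, so q = 1.2, Q = 4·1.2 = 4.8, and P = 195.4.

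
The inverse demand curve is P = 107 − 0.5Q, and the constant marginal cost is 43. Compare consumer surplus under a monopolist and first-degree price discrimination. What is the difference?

Consumer surplus falls by 1024

A monopolist chooses Q where MR = MC. MR = 107 − Q; setting this equal to 43 gives Q = 64 and P = 75.
CS = ½·(107 − 75)·64 = 1024.
With perfect price discrimination, output is the efficient level Q = 128 (where demand meets MC), but every buyer pays their willingness to pay: CS = 0 and PS = total surplus.
CS = 0.
Change in consumer surplus: 0 − 1024 = −1024.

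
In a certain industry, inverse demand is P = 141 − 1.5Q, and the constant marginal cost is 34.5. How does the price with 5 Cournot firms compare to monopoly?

Cournot: P = 52.25; Monopoly: P = 87.75

Cournot with 5 identical firms: the symmetric best-response condition is 141 − 9q = 34.5. Each firm produces q = 71/6, total output Q = 355/6, price P = 52.25.
A monopolist chooses Q where MR = MC. MR = 141 − 3Q; setting this equal to 34.5 gives Q = 35.5 and P = 87.75.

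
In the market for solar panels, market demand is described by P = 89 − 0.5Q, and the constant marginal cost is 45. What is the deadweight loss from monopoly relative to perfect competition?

DWL = 484

Under competition P = MC = 45, so Q = (89 − 45)/0.5 = 88.
Monopoly sets MR = MC: 89 − Q = 45 ⇒ Q = 44, P = 89 − 0.5·44 = 67.
DWL is the triangle between Q = 44 and Q = 88: ½·(88 − 44)·(67 − 45) = 484.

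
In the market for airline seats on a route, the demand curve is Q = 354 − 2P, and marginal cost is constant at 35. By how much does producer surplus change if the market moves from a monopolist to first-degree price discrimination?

Inverting demand: P = 177 − 0.5Q.
The monopolist equates marginal revenue to marginal cost: 177 − Q = 35, so Q = 142. From demand, P = 106.
PS = (106 − 35)·142 = 10082.
A perfectly discriminating monopolist sells every unit with P(Q) ≥ MC(Q), so output equals the competitive quantity Q = 284. Each buyer pays their reservation price, so CS = 0 and the firm captures all surplus.
PS = ½·(177 − 35)·284 = 20164.
Change in producer surplus: 20164 − 10082 = 10082.

PS rises by 10082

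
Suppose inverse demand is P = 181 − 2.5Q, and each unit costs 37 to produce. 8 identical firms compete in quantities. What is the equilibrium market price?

Cournot with 8 identical firms: the symmetric best-response condition is 181 − 22.5q = 37. Each firm produces q = 6.4, total output Q = 51.2, price P = 53.

P = 53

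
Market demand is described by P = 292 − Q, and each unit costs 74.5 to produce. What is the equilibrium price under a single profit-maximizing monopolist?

P = 183.25

Monopoly sets MR = MC: 292 − 2Q = 74.5 ⇒ Q = 108.75, P = 292 − 108.75 = 183.25.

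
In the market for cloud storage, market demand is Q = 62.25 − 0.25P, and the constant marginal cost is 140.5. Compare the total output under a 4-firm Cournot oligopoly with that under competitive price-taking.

Cournot: Q = 21.7; Competition: Q = 27.125

Inverting demand: P = 249 − 4Q.
With 4 symmetric Cournot firms, each firm's FOC gives 249 − 20q = 140.5, so q = 5.425, Q = 4·5.425 = 21.7, and P = 162.2.
Under competition P = MC = 140.5, so Q = (249 − 140.5)/4 = 27.125.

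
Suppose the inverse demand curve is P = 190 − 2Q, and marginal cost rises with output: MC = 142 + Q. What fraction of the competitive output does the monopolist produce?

Q_m/Q_c = 0.6

The monopolist equates marginal revenue to marginal cost: 190 − 4Q = 142 + Q, so Q = 9.6. From demand, P = 170.8.
Competitive equilibrium sets price equal to marginal cost: 190 − 2Q = 142 + Q, so Q = 16 and P = 158.
Ratio Q_m/Q_c = 9.6/16 = 0.6.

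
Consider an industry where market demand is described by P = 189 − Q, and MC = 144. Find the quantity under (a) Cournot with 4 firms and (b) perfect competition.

In a 4-firm Cournot equilibrium, symmetry and the first-order condition give q = (189 − 144)/(5) = 9. So Q = 36 and P = 153.
Perfect competition: P = MC = 144, so 189 − Q = 144 and Q = 45.

Cournot: Q = 36; Competition: Q = 45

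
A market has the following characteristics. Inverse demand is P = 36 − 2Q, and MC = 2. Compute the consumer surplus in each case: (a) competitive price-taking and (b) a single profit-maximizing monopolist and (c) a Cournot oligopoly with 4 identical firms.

Perfect competition: P = MC = 2, so 36 − 2Q = 2 and Q = 17.
CS = ½·(36 − 2)·17 = 289.
A monopolist chooses Q where MR = MC. MR = 36 − 4Q; setting this equal to 2 gives Q = 8.5 and P = 19.
CS = ½·(36 − 19)·8.5 = 72.25.
In a 4-firm Cournot equilibrium, symmetry and the first-order condition give q = (36 − 2)/(10) = 3.4. So Q = 13.6 and P = 8.8.
CS = ½·(36 − 8.8)·13.6 = 184.96.

Competition: CS = 289; Monopoly: CS = 72.25; Cournot: CS = 184.96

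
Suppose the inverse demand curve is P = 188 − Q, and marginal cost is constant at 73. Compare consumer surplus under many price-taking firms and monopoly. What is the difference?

CS falls by 4959.375

Perfect competition: P = MC = 73, so 188 − Q = 73 and Q = 115.
CS = ½·(188 − 73)·115 = 6612.5.
The monopolist equates marginal revenue to marginal cost: 188 − 2Q = 73, so Q = 57.5. From demand, P = 130.5.
CS = ½·(188 − 130.5)·57.5 = 1653.125.
Change in consumer surplus: 1653.125 − 6612.5 = −4959.375.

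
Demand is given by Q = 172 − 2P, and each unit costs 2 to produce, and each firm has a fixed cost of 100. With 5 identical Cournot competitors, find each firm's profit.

Inverting demand: P = 86 − 0.5Q.
With 5 symmetric Cournot firms, each firm's FOC gives 86 − 3q = 2, so q = 28, Q = 5·28 = 140, and P = 16.
Each firm's profit = (16 − 2)·28 − 100 = 292.

π_i = 292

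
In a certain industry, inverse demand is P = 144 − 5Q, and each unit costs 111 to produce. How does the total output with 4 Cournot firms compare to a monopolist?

Cournot: Q = 5.28; Monopoly: Q = 3.3

Cournot with 4 identical firms: the symmetric best-response condition is 144 − 25q = 111. Each firm produces q = 1.32, total output Q = 5.28, price P = 117.6.
Monopoly sets MR = MC: 144 − 10Q = 111 ⇒ Q = 3.3, P = 144 − 5·3.3 = 127.5.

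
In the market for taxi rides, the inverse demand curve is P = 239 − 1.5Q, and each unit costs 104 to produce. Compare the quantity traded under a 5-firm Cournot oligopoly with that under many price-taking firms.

Cournot: Q = 75; Competition: Q = 90

With 5 symmetric Cournot firms, each firm's FOC gives 239 − 9q = 104, so q = 15, Q = 5·15 = 75, and P = 126.5.
Competitive firms price at marginal cost: P = 104, giving Q = 90.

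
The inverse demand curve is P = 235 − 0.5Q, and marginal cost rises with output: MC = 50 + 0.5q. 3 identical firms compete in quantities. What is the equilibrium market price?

P = 124

In a 3-firm Cournot equilibrium, symmetry and the first-order condition give q = (235 − 50)/(2.5) = 74. So Q = 222 and P = 124.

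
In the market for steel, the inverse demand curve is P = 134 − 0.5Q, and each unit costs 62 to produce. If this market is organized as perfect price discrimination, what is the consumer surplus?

CS = 0

A perfectly discriminating monopolist sells every unit with P(Q) ≥ MC(Q), so output equals the competitive quantity Q = 144. Each buyer pays their reservation price, so CS = 0 and the firm captures all surplus.
CS = 0.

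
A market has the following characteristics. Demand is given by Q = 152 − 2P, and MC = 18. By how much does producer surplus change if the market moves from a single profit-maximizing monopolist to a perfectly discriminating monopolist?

Inverting demand: P = 76 − 0.5Q.
The monopolist equates marginal revenue to marginal cost: 76 − Q = 18, so Q = 58. From demand, P = 47.
PS = (47 − 18)·58 = 1682.
A perfectly discriminating monopolist sells every unit with P(Q) ≥ MC(Q), so output equals the competitive quantity Q = 116. Each buyer pays their reservation price, so CS = 0 and the firm captures all surplus.
PS = ½·(76 − 18)·116 = 3364.
Change in producer surplus: 3364 − 1682 = 1682.

PS rises by 1682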